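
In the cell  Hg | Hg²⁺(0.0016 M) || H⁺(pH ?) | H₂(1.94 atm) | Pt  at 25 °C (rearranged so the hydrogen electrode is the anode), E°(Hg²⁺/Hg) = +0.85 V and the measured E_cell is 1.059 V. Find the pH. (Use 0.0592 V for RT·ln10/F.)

E°_cell = 0.85 V and n = 2.
log Q = n(E° − E)/0.0592 = 2×(0.85 − 1.059)/0.0592 = -7.061.
With Q = [H⁺]^2 / ([Hg²⁺]·P(H₂)), solving for [H⁺] gives log[H⁺] = -4.784, so pH = 4.78.

pH = 4.78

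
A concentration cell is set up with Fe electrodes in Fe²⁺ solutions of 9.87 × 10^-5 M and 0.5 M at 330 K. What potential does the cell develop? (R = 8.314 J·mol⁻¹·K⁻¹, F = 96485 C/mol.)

Both half-cells are Fe²⁺/Fe, so E°_cell = 0. The concentrated side is the cathode; the cell reaction moves Fe²⁺ from high to low concentration with n = 2.
Q = [Fe²⁺]_dilute/[Fe²⁺]_conc = 9.87 × 10^-5/0.5 = 1.97 × 10^-4.
E = 0 − (RT/nF) ln Q = −((8.314×330)/(2×96485))(-8.530) = 0.1213 V.

0.12 V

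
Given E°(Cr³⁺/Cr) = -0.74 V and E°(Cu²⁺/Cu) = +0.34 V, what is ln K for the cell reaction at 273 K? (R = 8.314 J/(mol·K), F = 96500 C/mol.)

ln K = 275.5

E°_cell = +0.34 − (-0.74) = 1.08 V, with n = 6 electrons transferred.
At equilibrium E = 0, so the Nernst equation gives ln K = nFE°/RT = (6)(96500)(1.08)/((8.314)(273)) = 275.51.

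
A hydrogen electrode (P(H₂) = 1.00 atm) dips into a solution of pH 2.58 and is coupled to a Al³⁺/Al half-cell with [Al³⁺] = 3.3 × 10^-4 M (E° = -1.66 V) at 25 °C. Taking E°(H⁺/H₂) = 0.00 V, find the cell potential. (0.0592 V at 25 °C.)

The hydrogen couple is the cathode, so E°_cell = 1.66 V; n = 6.
[H⁺] = 10^(−2.58) = 0.0026 M, and Q = [Al³⁺]^2·P(H₂)^3 / [H⁺]^6 = 3.29 × 10^8.
E = E° − (0.0592/6) log Q = 1.66 − (0.0592/6)(8.517) = 1.576 V.

1.58 V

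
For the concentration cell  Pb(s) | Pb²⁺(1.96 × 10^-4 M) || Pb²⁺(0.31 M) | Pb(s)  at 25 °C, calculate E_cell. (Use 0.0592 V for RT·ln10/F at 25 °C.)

0.095 V

Both half-cells are Pb²⁺/Pb, so E°_cell = 0. The concentrated side is the cathode; the cell reaction moves Pb²⁺ from high to low concentration with n = 2.
Q = [Pb²⁺]_dilute/[Pb²⁺]_conc = 1.96 × 10^-4/0.31 = 6.32 × 10^-4.
E = 0 − (0.0592/2) log Q = −(0.0592/2)(-3.199) = 0.0947 V.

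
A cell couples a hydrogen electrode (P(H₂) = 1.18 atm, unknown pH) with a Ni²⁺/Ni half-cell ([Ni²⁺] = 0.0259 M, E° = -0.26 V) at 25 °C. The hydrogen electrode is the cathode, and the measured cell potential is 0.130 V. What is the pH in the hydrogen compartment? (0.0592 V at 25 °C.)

E°_cell = 0.26 V and n = 2.
log Q = n(E° − E)/0.0592 = 2×(0.26 − 0.130)/0.0592 = 4.392.
With Q = [Ni²⁺]·P(H₂) / [H⁺]^2, solving for [H⁺] gives log[H⁺] = -2.953, so pH = 2.95.

pH = 2.95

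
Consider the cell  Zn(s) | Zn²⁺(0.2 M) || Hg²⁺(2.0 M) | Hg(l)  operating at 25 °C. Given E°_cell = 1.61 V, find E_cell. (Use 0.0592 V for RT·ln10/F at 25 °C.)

Balancing electrons gives n = 2; the reaction quotient is Q = [Zn²⁺]/[Hg²⁺] = 0.100.
At 25 °C, E = E° − (0.0592/n) log Q = 1.61 − (0.0592/2)(-1.000) = 1.610 + 0.030 = 1.640 V.

1.64 V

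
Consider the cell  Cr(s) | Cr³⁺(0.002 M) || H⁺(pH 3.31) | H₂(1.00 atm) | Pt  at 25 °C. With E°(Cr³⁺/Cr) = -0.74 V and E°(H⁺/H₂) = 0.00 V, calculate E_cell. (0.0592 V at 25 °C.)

0.60 V

The hydrogen couple is the cathode, so E°_cell = 0.74 V; n = 6.
[H⁺] = 10^(−3.31) = 4.9 × 10^-4 M, and Q = [Cr³⁺]^2·P(H₂)^3 / [H⁺]^6 = 2.9 × 10^14.
E = E° − (0.0592/6) log Q = 0.74 − (0.0592/6)(14.462) = 0.597 V.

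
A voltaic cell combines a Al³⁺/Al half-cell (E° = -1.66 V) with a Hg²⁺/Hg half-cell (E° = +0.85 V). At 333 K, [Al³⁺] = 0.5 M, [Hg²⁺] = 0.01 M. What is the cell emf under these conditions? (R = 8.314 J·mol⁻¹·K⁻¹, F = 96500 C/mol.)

2.45 V

The Hg²⁺/Hg couple has the higher reduction potential and acts as the cathode, so E°_cell = +0.85 − (-1.66) = 2.51 V.
Balancing electrons gives n = 6; the reaction quotient is Q = [Al³⁺]^2/[Hg²⁺]^3 = 2.5 × 10^5.
E = E° − (RT/nF) ln Q = 2.51 − (8.314×333)/(6×96500) × (12.429) = 2.510 − 0.059 = 2.451 V.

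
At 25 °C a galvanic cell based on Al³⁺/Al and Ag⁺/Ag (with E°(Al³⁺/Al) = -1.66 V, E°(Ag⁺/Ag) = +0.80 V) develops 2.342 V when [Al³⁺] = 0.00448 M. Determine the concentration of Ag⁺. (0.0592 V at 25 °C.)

0.0017 M

From the Nernst equation, log Q = n(E° − E)/0.0592 = 3(2.46 − 2.342)/0.0592 = 5.980, so Q = 9.54 × 10^5.
With Q = [Al³⁺]/[Ag⁺]^3 and the known concentrations, [Ag⁺]^3 in the denominator gives [Ag⁺] = 0.0017 M.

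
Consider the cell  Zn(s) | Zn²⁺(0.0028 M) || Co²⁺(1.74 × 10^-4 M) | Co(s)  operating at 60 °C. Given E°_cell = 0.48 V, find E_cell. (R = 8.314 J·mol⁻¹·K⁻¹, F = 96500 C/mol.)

Balancing electrons gives n = 2; the reaction quotient is Q = [Zn²⁺]/[Co²⁺] = 16.1.
E = E° − (RT/nF) ln Q = 0.48 − (8.314×333)/(2×96500) × (2.778) = 0.480 − 0.040 = 0.440 V.

0.440 V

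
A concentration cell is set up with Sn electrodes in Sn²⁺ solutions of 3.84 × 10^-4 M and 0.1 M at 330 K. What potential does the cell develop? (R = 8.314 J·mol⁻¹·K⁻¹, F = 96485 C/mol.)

Both half-cells are Sn²⁺/Sn, so E°_cell = 0. The concentrated side is the cathode; the cell reaction moves Sn²⁺ from high to low concentration with n = 2.
Q = [Sn²⁺]_dilute/[Sn²⁺]_conc = 3.84 × 10^-4/0.1 = 0.00384.
E = 0 − (RT/nF) ln Q = −((8.314×330)/(2×96485))(-5.562) = 0.0791 V.

0.079 V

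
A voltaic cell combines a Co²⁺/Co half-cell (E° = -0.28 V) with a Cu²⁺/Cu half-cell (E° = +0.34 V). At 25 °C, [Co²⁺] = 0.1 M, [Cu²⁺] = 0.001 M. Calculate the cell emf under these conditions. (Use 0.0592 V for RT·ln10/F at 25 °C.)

0.561 V

The Cu²⁺/Cu couple has the higher reduction potential and acts as the cathode, so E°_cell = +0.34 − (-0.28) = 0.62 V.
Balancing electrons gives n = 2; the reaction quotient is Q = [Co²⁺]/[Cu²⁺] = 100.
At 25 °C, E = E° − (0.0592/n) log Q = 0.62 − (0.0592/2)(2.000) = 0.620 − 0.059 = 0.561 V.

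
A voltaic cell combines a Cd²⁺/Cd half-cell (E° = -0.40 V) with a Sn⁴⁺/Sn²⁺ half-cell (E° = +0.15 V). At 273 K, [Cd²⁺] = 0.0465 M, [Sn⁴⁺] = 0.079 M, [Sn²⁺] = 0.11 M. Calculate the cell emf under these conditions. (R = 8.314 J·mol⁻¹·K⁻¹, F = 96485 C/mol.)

0.582 V

The Sn⁴⁺/Sn²⁺ couple has the higher reduction potential and acts as the cathode, so E°_cell = +0.15 − (-0.40) = 0.55 V.
Balancing electrons gives n = 2; the reaction quotient is Q = [Cd²⁺]·[Sn²⁺]/[Sn⁴⁺] = 0.0647.
E = E° − (RT/nF) ln Q = 0.55 − (8.314×273)/(2×96485) × (-2.737) = 0.550 + 0.032 = 0.582 V.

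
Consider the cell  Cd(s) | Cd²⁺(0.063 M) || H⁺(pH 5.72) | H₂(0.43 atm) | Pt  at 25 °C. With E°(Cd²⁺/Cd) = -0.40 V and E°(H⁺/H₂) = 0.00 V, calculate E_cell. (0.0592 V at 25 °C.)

0.11 V

The hydrogen couple is the cathode, so E°_cell = 0.40 V; n = 2.
[H⁺] = 10^(−5.72) = 1.9 × 10^-6 M, and Q = [Cd²⁺]·P(H₂) / [H⁺]^2 = 7.46 × 10^9.
E = E° − (0.0592/2) log Q = 0.40 − (0.0592/2)(9.873) = 0.108 V.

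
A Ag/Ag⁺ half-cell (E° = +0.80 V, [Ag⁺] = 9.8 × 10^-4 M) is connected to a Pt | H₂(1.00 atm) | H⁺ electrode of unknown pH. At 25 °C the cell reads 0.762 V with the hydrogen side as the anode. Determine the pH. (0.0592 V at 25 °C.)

E°_cell = 0.80 V and n = 2.
log Q = n(E° − E)/0.0592 = 2×(0.80 − 0.762)/0.0592 = 1.284.
With Q = [H⁺]^2 / ([Ag⁺]^2·P(H₂)), solving for [H⁺] gives log[H⁺] = -2.367, so pH = 2.37.

pH = 2.37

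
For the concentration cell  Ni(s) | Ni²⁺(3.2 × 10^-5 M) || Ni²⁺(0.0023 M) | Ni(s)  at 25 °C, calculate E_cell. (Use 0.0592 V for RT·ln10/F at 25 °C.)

Both half-cells are Ni²⁺/Ni, so E°_cell = 0. The concentrated side is the cathode; the cell reaction moves Ni²⁺ from high to low concentration with n = 2.
Q = [Ni²⁺]_dilute/[Ni²⁺]_conc = 3.2 × 10^-5/0.0023 = 0.0139.
E = 0 − (0.0592/2) log Q = −(0.0592/2)(-1.857) = 0.0550 V.

0.055 V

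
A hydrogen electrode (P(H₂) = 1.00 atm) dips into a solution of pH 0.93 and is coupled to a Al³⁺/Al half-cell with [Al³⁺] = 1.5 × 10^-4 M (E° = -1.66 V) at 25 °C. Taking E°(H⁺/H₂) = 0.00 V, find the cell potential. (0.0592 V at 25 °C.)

1.68 V

The hydrogen couple is the cathode, so E°_cell = 1.66 V; n = 6.
[H⁺] = 10^(−0.93) = 0.12 M, and Q = [Al³⁺]^2·P(H₂)^3 / [H⁺]^6 = 0.00855.
E = E° − (0.0592/6) log Q = 1.66 − (0.0592/6)(-2.068) = 1.680 V.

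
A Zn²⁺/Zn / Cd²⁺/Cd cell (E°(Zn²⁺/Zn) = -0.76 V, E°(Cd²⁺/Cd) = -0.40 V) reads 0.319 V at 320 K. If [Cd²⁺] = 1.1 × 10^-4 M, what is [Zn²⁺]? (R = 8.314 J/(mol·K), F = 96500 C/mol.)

0.0022 M

From the Nernst equation, ln Q = nF(E° − E)/RT = 2×96500×(0.36 − 0.319)/(8.314×320) = 2.974, so Q = 19.6.
With Q = [Zn²⁺]/[Cd²⁺] and the known concentrations, [Zn²⁺] in the numerator gives [Zn²⁺] = 0.0022 M.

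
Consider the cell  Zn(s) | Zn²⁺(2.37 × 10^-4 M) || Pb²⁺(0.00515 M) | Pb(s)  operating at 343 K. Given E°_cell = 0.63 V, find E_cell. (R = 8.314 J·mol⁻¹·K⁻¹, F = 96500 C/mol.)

0.675 V

Balancing electrons gives n = 2; the reaction quotient is Q = [Zn²⁺]/[Pb²⁺] = 0.0460.
E = E° − (RT/nF) ln Q = 0.63 − (8.314×343)/(2×96500) × (-3.079) = 0.630 + 0.045 = 0.675 V.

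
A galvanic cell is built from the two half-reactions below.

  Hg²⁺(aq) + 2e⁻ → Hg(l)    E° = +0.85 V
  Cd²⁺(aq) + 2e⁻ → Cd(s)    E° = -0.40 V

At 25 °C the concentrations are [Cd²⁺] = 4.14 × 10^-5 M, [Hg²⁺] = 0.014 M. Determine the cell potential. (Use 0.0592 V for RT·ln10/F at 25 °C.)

The Hg²⁺/Hg couple has the higher reduction potential and acts as the cathode, so E°_cell = +0.85 − (-0.40) = 1.25 V.
Balancing electrons gives n = 2; the reaction quotient is Q = [Cd²⁺]/[Hg²⁺] = 0.00296.
At 25 °C, E = E° − (0.0592/n) log Q = 1.25 − (0.0592/2)(-2.529) = 1.250 + 0.075 = 1.325 V.

1.32 V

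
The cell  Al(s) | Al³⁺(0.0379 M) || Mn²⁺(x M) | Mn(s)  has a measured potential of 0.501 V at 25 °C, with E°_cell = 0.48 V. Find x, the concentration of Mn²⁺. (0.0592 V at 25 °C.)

From the Nernst equation, log Q = n(E° − E)/0.0592 = 6(0.48 − 0.501)/0.0592 = -2.128, so Q = 0.00744.
With Q = [Al³⁺]^2/[Mn²⁺]^3 and the known concentrations, [Mn²⁺]^3 in the denominator gives [Mn²⁺] = 0.58 M.

0.58 M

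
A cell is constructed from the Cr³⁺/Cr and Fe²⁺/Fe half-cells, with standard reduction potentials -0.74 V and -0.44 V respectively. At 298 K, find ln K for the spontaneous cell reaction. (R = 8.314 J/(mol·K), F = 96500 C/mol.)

E°_cell = -0.44 − (-0.74) = 0.30 V, with n = 6 electrons transferred.
At equilibrium E = 0, so the Nernst equation gives ln K = nFE°/RT = (6)(96500)(0.30)/((8.314)(298)) = 70.11.

ln K = 70.1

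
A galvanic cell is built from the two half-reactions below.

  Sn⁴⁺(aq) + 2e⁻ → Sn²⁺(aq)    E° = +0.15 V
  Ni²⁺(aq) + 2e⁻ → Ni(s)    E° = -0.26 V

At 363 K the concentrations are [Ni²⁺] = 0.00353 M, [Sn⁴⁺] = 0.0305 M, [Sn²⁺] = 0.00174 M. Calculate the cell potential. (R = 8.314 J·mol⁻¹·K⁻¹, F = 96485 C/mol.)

0.543 V

The Sn⁴⁺/Sn²⁺ couple has the higher reduction potential and acts as the cathode, so E°_cell = +0.15 − (-0.26) = 0.41 V.
Balancing electrons gives n = 2; the reaction quotient is Q = [Ni²⁺]·[Sn²⁺]/[Sn⁴⁺] = 2.01 × 10^-4.
E = E° − (RT/nF) ln Q = 0.41 − (8.314×363)/(2×96485) × (-8.510) = 0.410 + 0.133 = 0.543 V.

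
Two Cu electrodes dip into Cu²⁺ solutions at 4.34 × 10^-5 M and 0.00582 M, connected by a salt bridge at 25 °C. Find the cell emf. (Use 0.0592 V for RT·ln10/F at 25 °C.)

0.063 V

Both half-cells are Cu²⁺/Cu, so E°_cell = 0. The concentrated side is the cathode; the cell reaction moves Cu²⁺ from high to low concentration with n = 2.
Q = [Cu²⁺]_dilute/[Cu²⁺]_conc = 4.34 × 10^-5/0.00582 = 0.00746.
E = 0 − (0.0592/2) log Q = −(0.0592/2)(-2.127) = 0.0630 V.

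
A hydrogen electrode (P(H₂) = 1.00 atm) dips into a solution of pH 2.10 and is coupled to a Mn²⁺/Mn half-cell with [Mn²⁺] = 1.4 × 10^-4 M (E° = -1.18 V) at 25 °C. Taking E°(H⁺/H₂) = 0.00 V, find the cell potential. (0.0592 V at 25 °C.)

The hydrogen couple is the cathode, so E°_cell = 1.18 V; n = 2.
[H⁺] = 10^(−2.10) = 0.0079 M, and Q = [Mn²⁺]·P(H₂) / [H⁺]^2 = 2.22.
E = E° − (0.0592/2) log Q = 1.18 − (0.0592/2)(0.346) = 1.170 V.

1.17 V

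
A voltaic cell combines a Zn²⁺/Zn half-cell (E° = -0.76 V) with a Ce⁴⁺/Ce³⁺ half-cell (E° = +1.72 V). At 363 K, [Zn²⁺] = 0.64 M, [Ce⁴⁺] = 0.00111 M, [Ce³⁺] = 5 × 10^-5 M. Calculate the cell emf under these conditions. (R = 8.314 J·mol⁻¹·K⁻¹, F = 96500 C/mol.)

The Ce⁴⁺/Ce³⁺ couple has the higher reduction potential and acts as the cathode, so E°_cell = +1.72 − (-0.76) = 2.48 V.
Balancing electrons gives n = 2; the reaction quotient is Q = [Zn²⁺]·[Ce³⁺]^2/[Ce⁴⁺]^2 = 0.00130.
E = E° − (RT/nF) ln Q = 2.48 − (8.314×363)/(2×96500) × (-6.646) = 2.480 + 0.104 = 2.584 V.

2.58 V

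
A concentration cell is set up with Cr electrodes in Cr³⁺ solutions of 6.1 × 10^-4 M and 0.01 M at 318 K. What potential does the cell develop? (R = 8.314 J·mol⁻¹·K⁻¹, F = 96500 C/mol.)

0.026 V

Both half-cells are Cr³⁺/Cr, so E°_cell = 0. The concentrated side is the cathode; the cell reaction moves Cr³⁺ from high to low concentration with n = 3.
Q = [Cr³⁺]_dilute/[Cr³⁺]_conc = 6.1 × 10^-4/0.01 = 0.0610.
E = 0 − (RT/nF) ln Q = −((8.314×318)/(3×96500))(-2.797) = 0.0255 V.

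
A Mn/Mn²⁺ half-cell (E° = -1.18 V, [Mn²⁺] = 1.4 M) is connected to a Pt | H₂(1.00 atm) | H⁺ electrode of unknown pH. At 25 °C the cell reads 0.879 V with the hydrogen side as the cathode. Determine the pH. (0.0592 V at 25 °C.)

E°_cell = 1.18 V and n = 2.
log Q = n(E° − E)/0.0592 = 2×(1.18 − 0.879)/0.0592 = 10.169.
With Q = [Mn²⁺]·P(H₂) / [H⁺]^2, solving for [H⁺] gives log[H⁺] = -5.011, so pH = 5.01.

pH = 5.01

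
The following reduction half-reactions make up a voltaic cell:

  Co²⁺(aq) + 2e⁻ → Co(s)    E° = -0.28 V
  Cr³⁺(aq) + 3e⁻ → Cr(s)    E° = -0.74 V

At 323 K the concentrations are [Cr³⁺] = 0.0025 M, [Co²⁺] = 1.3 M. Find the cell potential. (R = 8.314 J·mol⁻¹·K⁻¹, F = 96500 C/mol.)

The Co²⁺/Co couple has the higher reduction potential and acts as the cathode, so E°_cell = -0.28 − (-0.74) = 0.46 V.
Balancing electrons gives n = 6; the reaction quotient is Q = [Cr³⁺]^2/[Co²⁺]^3 = 2.84 × 10^-6.
E = E° − (RT/nF) ln Q = 0.46 − (8.314×323)/(6×96500) × (-12.770) = 0.460 + 0.059 = 0.519 V.

0.519 V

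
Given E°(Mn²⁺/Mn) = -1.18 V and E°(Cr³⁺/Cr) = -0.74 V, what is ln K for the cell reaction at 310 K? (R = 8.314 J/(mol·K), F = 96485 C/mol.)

ln K = 98.8

E°_cell = -0.74 − (-1.18) = 0.44 V, with n = 6 electrons transferred.
At equilibrium E = 0, so the Nernst equation gives ln K = nFE°/RT = (6)(96485)(0.44)/((8.314)(310)) = 98.83.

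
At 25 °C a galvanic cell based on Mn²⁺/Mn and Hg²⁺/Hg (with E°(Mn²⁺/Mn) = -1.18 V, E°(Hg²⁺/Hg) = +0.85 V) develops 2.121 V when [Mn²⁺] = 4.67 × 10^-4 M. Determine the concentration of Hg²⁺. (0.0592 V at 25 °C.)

0.55 M

From the Nernst equation, log Q = n(E° − E)/0.0592 = 2(2.03 − 2.121)/0.0592 = -3.074, so Q = 8.43 × 10^-4.
With Q = [Mn²⁺]/[Hg²⁺] and the known concentrations, [Hg²⁺] in the denominator gives [Hg²⁺] = 0.55 M.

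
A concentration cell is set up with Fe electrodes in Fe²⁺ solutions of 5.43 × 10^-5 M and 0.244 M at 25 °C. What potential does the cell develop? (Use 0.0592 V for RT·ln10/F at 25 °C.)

Both half-cells are Fe²⁺/Fe, so E°_cell = 0. The concentrated side is the cathode; the cell reaction moves Fe²⁺ from high to low concentration with n = 2.
Q = [Fe²⁺]_dilute/[Fe²⁺]_conc = 5.43 × 10^-5/0.244 = 2.23 × 10^-4.
E = 0 − (0.0592/2) log Q = −(0.0592/2)(-3.653) = 0.1081 V.

0.11 V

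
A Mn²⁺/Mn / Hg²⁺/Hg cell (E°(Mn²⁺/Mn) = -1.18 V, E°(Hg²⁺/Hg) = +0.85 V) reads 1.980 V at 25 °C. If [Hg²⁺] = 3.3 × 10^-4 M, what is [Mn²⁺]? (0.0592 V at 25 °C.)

0.016 M

From the Nernst equation, log Q = n(E° − E)/0.0592 = 2(2.03 − 1.980)/0.0592 = 1.689, so Q = 48.9.
With Q = [Mn²⁺]/[Hg²⁺] and the known concentrations, [Mn²⁺] in the numerator gives [Mn²⁺] = 0.016 M.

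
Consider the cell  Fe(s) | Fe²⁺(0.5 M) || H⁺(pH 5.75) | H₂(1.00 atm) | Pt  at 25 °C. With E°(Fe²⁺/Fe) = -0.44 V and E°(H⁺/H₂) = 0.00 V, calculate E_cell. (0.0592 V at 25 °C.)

0.11 V

The hydrogen couple is the cathode, so E°_cell = 0.44 V; n = 2.
[H⁺] = 10^(−5.75) = 1.8 × 10^-6 M, and Q = [Fe²⁺]·P(H₂) / [H⁺]^2 = 1.58 × 10^11.
E = E° − (0.0592/2) log Q = 0.44 − (0.0592/2)(11.199) = 0.109 V.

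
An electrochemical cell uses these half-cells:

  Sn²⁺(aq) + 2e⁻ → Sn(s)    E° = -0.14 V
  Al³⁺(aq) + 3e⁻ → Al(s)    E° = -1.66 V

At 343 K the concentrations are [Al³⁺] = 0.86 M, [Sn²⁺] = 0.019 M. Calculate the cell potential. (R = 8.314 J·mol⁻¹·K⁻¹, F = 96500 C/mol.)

1.46 V

The Sn²⁺/Sn couple has the higher reduction potential and acts as the cathode, so E°_cell = -0.14 − (-1.66) = 1.52 V.
Balancing electrons gives n = 6; the reaction quotient is Q = [Al³⁺]^2/[Sn²⁺]^3 = 1.08 × 10^5.
E = E° − (RT/nF) ln Q = 1.52 − (8.314×343)/(6×96500) × (11.588) = 1.520 − 0.057 = 1.463 V.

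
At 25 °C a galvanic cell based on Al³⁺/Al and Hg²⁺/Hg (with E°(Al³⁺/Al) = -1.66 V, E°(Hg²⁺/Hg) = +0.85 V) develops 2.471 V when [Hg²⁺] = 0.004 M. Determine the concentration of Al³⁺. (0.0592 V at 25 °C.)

0.024 M

From the Nernst equation, log Q = n(E° − E)/0.0592 = 6(2.51 − 2.471)/0.0592 = 3.953, so Q = 8970.
With Q = [Al³⁺]^2/[Hg²⁺]^3 and the known concentrations, [Al³⁺]^2 in the numerator gives [Al³⁺] = 0.024 M.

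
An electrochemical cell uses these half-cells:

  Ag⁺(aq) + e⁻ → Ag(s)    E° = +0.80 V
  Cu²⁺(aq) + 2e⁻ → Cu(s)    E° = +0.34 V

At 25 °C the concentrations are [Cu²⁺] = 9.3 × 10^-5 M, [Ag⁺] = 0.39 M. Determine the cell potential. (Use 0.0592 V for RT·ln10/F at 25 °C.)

0.555 V

The Ag⁺/Ag couple has the higher reduction potential and acts as the cathode, so E°_cell = +0.80 − (+0.34) = 0.46 V.
Balancing electrons gives n = 2; the reaction quotient is Q = [Cu²⁺]/[Ag⁺]^2 = 6.11 × 10^-4.
At 25 °C, E = E° − (0.0592/n) log Q = 0.46 − (0.0592/2)(-3.214) = 0.460 + 0.095 = 0.555 V.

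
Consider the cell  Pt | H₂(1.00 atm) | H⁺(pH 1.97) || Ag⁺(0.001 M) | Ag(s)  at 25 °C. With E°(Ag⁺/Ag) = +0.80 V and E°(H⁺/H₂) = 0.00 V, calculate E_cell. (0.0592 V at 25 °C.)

0.74 V

The Ag⁺/Ag couple is the cathode, so E°_cell = 0.80 V; n = 2.
[H⁺] = 10^(−1.97) = 0.011 M, and Q = [H⁺]^2 / ([Ag⁺]^2·P(H₂)) = 115.
E = E° − (0.0592/2) log Q = 0.80 − (0.0592/2)(2.060) = 0.739 V.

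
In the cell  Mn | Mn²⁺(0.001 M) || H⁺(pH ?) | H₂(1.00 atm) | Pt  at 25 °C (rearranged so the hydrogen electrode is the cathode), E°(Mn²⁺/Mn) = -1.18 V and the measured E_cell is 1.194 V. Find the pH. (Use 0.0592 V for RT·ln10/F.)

pH = 1.26

E°_cell = 1.18 V and n = 2.
log Q = n(E° − E)/0.0592 = 2×(1.18 − 1.194)/0.0592 = -0.473.
With Q = [Mn²⁺]·P(H₂) / [H⁺]^2, solving for [H⁺] gives log[H⁺] = -1.264, so pH = 1.26.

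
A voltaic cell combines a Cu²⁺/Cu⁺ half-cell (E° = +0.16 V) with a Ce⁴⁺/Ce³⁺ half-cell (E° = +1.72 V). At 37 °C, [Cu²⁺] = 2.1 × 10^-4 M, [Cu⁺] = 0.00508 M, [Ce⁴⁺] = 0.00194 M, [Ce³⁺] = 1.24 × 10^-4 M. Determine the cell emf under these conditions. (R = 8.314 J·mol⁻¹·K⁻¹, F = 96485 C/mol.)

1.72 V

The Ce⁴⁺/Ce³⁺ couple has the higher reduction potential and acts as the cathode, so E°_cell = +1.72 − (+0.16) = 1.56 V.
Balancing electrons gives n = 1; the reaction quotient is Q = [Cu²⁺]·[Ce³⁺]/([Cu⁺]·[Ce⁴⁺]) = 0.00264.
E = E° − (RT/nF) ln Q = 1.56 − (8.314×310)/(1×96485) × (-5.936) = 1.560 + 0.159 = 1.719 V.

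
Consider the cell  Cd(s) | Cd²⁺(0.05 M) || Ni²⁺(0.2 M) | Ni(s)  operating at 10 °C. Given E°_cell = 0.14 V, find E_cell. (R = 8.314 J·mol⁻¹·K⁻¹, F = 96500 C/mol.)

Balancing electrons gives n = 2; the reaction quotient is Q = [Cd²⁺]/[Ni²⁺] = 0.250.
E = E° − (RT/nF) ln Q = 0.14 − (8.314×283)/(2×96500) × (-1.386) = 0.140 + 0.017 = 0.157 V.

0.157 V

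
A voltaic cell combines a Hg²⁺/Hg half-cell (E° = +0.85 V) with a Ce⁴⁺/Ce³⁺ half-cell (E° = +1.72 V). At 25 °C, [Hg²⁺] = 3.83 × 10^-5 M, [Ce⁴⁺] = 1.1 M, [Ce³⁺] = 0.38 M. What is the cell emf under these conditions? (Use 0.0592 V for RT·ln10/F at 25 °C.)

1.03 V

The Ce⁴⁺/Ce³⁺ couple has the higher reduction potential and acts as the cathode, so E°_cell = +1.72 − (+0.85) = 0.87 V.
Balancing electrons gives n = 2; the reaction quotient is Q = [Hg²⁺]·[Ce³⁺]^2/[Ce⁴⁺]^2 = 4.57 × 10^-6.
At 25 °C, E = E° − (0.0592/n) log Q = 0.87 − (0.0592/2)(-5.340) = 0.870 + 0.158 = 1.028 V.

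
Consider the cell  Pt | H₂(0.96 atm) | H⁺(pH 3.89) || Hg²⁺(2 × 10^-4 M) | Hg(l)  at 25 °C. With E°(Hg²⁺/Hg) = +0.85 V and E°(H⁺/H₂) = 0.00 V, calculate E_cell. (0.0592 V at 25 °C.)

The Hg²⁺/Hg couple is the cathode, so E°_cell = 0.85 V; n = 2.
[H⁺] = 10^(−3.89) = 1.3 × 10^-4 M, and Q = [H⁺]^2 / ([Hg²⁺]·P(H₂)) = 8.64 × 10^-5.
E = E° − (0.0592/2) log Q = 0.85 − (0.0592/2)(-4.063) = 0.970 V.

0.97 V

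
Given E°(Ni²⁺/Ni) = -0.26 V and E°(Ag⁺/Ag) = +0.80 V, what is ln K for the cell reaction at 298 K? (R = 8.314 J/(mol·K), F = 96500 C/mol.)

E°_cell = +0.80 − (-0.26) = 1.06 V, with n = 2 electrons transferred.
At equilibrium E = 0, so the Nernst equation gives ln K = nFE°/RT = (2)(96500)(1.06)/((8.314)(298)) = 82.57.

ln K = 82.6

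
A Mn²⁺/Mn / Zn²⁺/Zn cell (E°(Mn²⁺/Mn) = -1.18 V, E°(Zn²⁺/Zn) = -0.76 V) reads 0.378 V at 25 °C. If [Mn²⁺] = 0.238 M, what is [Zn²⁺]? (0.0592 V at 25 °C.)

From the Nernst equation, log Q = n(E° − E)/0.0592 = 2(0.42 − 0.378)/0.0592 = 1.419, so Q = 26.2.
With Q = [Mn²⁺]/[Zn²⁺] and the known concentrations, [Zn²⁺] in the denominator gives [Zn²⁺] = 0.0091 M.

0.0091 M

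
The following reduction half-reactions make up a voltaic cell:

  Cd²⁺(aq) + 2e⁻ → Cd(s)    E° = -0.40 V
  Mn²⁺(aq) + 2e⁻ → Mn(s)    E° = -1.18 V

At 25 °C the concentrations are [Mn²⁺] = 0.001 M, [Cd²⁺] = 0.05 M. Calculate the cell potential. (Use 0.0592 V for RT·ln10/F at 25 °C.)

0.830 V

The Cd²⁺/Cd couple has the higher reduction potential and acts as the cathode, so E°_cell = -0.40 − (-1.18) = 0.78 V.
Balancing electrons gives n = 2; the reaction quotient is Q = [Mn²⁺]/[Cd²⁺] = 0.0200.
At 25 °C, E = E° − (0.0592/n) log Q = 0.78 − (0.0592/2)(-1.699) = 0.780 + 0.050 = 0.830 V.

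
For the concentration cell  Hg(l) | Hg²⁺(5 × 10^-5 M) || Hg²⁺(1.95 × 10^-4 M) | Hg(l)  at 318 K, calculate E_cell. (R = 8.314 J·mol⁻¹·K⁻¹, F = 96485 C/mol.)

0.019 V

Both half-cells are Hg²⁺/Hg, so E°_cell = 0. The concentrated side is the cathode; the cell reaction moves Hg²⁺ from high to low concentration with n = 2.
Q = [Hg²⁺]_dilute/[Hg²⁺]_conc = 5 × 10^-5/1.95 × 10^-4 = 0.256.
E = 0 − (RT/nF) ln Q = −((8.314×318)/(2×96485))(-1.361) = 0.0186 V.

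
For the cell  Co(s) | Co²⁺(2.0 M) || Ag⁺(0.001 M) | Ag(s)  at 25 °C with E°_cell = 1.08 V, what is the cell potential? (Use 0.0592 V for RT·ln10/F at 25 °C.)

Balancing electrons gives n = 2; the reaction quotient is Q = [Co²⁺]/[Ag⁺]^2 = 2 × 10^6.
At 25 °C, E = E° − (0.0592/n) log Q = 1.08 − (0.0592/2)(6.301) = 1.080 − 0.187 = 0.893 V.

0.893 V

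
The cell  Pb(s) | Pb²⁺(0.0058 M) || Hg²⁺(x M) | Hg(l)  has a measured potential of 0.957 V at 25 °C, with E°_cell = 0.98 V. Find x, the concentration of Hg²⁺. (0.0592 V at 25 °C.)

9.7 × 10^-4 M

From the Nernst equation, log Q = n(E° − E)/0.0592 = 2(0.98 − 0.957)/0.0592 = 0.777, so Q = 5.98.
With Q = [Pb²⁺]/[Hg²⁺] and the known concentrations, [Hg²⁺] in the denominator gives [Hg²⁺] = 9.7 × 10^-4 M.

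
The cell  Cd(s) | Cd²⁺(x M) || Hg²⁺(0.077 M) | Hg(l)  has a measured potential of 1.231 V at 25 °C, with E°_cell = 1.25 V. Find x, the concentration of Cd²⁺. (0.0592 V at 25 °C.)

0.34 M

From the Nernst equation, log Q = n(E° − E)/0.0592 = 2(1.25 − 1.231)/0.0592 = 0.642, so Q = 4.38.
With Q = [Cd²⁺]/[Hg²⁺] and the known concentrations, [Cd²⁺] in the numerator gives [Cd²⁺] = 0.34 M.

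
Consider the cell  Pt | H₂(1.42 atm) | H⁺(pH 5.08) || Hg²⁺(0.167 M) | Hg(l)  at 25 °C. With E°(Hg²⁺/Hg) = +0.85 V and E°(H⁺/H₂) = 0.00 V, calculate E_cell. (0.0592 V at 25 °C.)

1.13 V

The Hg²⁺/Hg couple is the cathode, so E°_cell = 0.85 V; n = 2.
[H⁺] = 10^(−5.08) = 8.3 × 10^-6 M, and Q = [H⁺]^2 / ([Hg²⁺]·P(H₂)) = 2.92 × 10^-10.
E = E° − (0.0592/2) log Q = 0.85 − (0.0592/2)(-9.535) = 1.132 V.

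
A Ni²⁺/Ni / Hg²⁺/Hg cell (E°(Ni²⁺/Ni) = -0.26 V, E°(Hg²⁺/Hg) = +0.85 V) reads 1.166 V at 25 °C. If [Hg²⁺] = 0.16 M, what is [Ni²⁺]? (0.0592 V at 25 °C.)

From the Nernst equation, log Q = n(E° − E)/0.0592 = 2(1.11 − 1.166)/0.0592 = -1.892, so Q = 0.0128.
With Q = [Ni²⁺]/[Hg²⁺] and the known concentrations, [Ni²⁺] in the numerator gives [Ni²⁺] = 0.0021 M.

0.0021 M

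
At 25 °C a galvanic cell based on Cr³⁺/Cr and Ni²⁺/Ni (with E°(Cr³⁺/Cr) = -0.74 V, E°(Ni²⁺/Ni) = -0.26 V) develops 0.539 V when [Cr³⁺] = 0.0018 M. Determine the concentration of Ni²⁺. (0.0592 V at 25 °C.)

From the Nernst equation, log Q = n(E° − E)/0.0592 = 6(0.48 − 0.539)/0.0592 = -5.980, so Q = 1.05 × 10^-6.
With Q = [Cr³⁺]^2/[Ni²⁺]^3 and the known concentrations, [Ni²⁺]^3 in the denominator gives [Ni²⁺] = 1.5 M.

1.5 M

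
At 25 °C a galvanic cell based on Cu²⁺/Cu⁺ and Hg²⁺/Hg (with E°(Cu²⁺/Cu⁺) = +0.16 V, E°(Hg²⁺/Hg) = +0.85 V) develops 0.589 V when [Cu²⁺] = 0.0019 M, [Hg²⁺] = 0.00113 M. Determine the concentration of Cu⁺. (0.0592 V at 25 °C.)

0.0011 M

From the Nernst equation, log Q = n(E° − E)/0.0592 = 2(0.69 − 0.589)/0.0592 = 3.412, so Q = 2580.
With Q = [Cu²⁺]^2/([Cu⁺]^2·[Hg²⁺]) and the known concentrations, [Cu⁺]^2 in the denominator gives [Cu⁺] = 0.0011 M.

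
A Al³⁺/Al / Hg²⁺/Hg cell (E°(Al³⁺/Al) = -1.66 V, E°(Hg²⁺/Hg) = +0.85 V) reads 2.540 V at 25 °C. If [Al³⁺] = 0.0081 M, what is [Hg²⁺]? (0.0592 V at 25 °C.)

From the Nernst equation, log Q = n(E° − E)/0.0592 = 6(2.51 − 2.540)/0.0592 = -3.041, so Q = 9.11 × 10^-4.
With Q = [Al³⁺]^2/[Hg²⁺]^3 and the known concentrations, [Hg²⁺]^3 in the denominator gives [Hg²⁺] = 0.42 M.

0.42 M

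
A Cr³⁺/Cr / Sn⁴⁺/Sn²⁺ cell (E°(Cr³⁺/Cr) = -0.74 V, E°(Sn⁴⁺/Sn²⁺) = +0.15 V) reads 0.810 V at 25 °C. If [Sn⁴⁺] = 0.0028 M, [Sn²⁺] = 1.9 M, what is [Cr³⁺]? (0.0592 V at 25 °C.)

From the Nernst equation, log Q = n(E° − E)/0.0592 = 6(0.89 − 0.810)/0.0592 = 8.108, so Q = 1.28 × 10^8.
With Q = [Cr³⁺]^2·[Sn²⁺]^3/[Sn⁴⁺]^3 and the known concentrations, [Cr³⁺]^2 in the numerator gives [Cr³⁺] = 0.64 M.

0.64 M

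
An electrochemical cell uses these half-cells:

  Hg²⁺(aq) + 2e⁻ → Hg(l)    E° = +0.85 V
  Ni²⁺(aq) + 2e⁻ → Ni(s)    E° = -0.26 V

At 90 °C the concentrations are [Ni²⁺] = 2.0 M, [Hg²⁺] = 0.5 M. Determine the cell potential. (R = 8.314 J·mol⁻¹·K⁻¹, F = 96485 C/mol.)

1.09 V

The Hg²⁺/Hg couple has the higher reduction potential and acts as the cathode, so E°_cell = +0.85 − (-0.26) = 1.11 V.
Balancing electrons gives n = 2; the reaction quotient is Q = [Ni²⁺]/[Hg²⁺] = 4.00.
E = E° − (RT/nF) ln Q = 1.11 − (8.314×363)/(2×96485) × (1.386) = 1.110 − 0.022 = 1.088 V.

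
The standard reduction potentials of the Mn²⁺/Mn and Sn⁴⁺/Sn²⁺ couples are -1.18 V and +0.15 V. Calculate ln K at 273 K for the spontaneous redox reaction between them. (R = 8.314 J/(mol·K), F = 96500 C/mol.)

ln K = 113.1

E°_cell = +0.15 − (-1.18) = 1.33 V, with n = 2 electrons transferred.
At equilibrium E = 0, so the Nernst equation gives ln K = nFE°/RT = (2)(96500)(1.33)/((8.314)(273)) = 113.09.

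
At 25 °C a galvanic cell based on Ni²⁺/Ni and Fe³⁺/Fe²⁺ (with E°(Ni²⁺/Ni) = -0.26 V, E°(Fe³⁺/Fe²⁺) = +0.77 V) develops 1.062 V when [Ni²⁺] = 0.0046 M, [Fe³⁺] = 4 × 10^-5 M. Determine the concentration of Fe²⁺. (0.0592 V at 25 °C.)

From the Nernst equation, log Q = n(E° − E)/0.0592 = 2(1.03 − 1.062)/0.0592 = -1.081, so Q = 0.0830.
With Q = [Ni²⁺]·[Fe²⁺]^2/[Fe³⁺]^2 and the known concentrations, [Fe²⁺]^2 in the numerator gives [Fe²⁺] = 1.7 × 10^-4 M.

1.7 × 10^-4 M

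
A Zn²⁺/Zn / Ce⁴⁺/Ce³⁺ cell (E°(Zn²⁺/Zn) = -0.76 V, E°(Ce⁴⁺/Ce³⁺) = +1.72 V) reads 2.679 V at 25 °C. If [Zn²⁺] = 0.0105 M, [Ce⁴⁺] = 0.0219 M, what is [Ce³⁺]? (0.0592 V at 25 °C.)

From the Nernst equation, log Q = n(E° − E)/0.0592 = 2(2.48 − 2.679)/0.0592 = -6.723, so Q = 1.89 × 10^-7.
With Q = [Zn²⁺]·[Ce³⁺]^2/[Ce⁴⁺]^2 and the known concentrations, [Ce³⁺]^2 in the numerator gives [Ce³⁺] = 9.3 × 10^-5 M.

9.3 × 10^-5 M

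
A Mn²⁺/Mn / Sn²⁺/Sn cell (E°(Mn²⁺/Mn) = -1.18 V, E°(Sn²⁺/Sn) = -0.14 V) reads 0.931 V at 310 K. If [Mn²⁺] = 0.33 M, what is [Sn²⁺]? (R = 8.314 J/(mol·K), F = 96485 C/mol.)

9.4 × 10^-5 M

From the Nernst equation, ln Q = nF(E° − E)/RT = 2×96485×(1.04 − 0.931)/(8.314×310) = 8.161, so Q = 3500.
With Q = [Mn²⁺]/[Sn²⁺] and the known concentrations, [Sn²⁺] in the denominator gives [Sn²⁺] = 9.4 × 10^-5 M.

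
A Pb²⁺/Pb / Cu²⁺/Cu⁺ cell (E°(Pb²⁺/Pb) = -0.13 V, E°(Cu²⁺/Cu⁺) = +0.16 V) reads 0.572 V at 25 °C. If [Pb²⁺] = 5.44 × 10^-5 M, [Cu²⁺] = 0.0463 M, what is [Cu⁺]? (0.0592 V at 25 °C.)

From the Nernst equation, log Q = n(E° − E)/0.0592 = 2(0.29 − 0.572)/0.0592 = -9.527, so Q = 2.97 × 10^-10.
With Q = [Pb²⁺]·[Cu⁺]^2/[Cu²⁺]^2 and the known concentrations, [Cu⁺]^2 in the numerator gives [Cu⁺] = 1.1 × 10^-4 M.

1.1 × 10^-4 M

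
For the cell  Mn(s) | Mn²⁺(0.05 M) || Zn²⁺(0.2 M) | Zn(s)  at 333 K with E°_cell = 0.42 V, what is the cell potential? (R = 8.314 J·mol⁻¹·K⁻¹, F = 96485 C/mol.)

0.440 V

Balancing electrons gives n = 2; the reaction quotient is Q = [Mn²⁺]/[Zn²⁺] = 0.250.
E = E° − (RT/nF) ln Q = 0.42 − (8.314×333)/(2×96485) × (-1.386) = 0.420 + 0.020 = 0.440 V.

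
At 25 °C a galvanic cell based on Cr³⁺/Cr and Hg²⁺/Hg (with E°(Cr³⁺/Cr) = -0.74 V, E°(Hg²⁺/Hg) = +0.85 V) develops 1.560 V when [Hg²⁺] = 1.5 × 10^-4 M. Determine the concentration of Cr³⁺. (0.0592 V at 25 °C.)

6.1 × 10^-5 M

From the Nernst equation, log Q = n(E° − E)/0.0592 = 6(1.59 − 1.560)/0.0592 = 3.041, so Q = 1100.
With Q = [Cr³⁺]^2/[Hg²⁺]^3 and the known concentrations, [Cr³⁺]^2 in the numerator gives [Cr³⁺] = 6.1 × 10^-5 M.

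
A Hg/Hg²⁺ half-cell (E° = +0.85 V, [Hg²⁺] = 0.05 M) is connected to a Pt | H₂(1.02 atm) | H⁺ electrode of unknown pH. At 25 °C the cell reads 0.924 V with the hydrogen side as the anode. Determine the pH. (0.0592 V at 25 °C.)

pH = 1.90

E°_cell = 0.85 V and n = 2.
log Q = n(E° − E)/0.0592 = 2×(0.85 − 0.924)/0.0592 = -2.500.
With Q = [H⁺]^2 / ([Hg²⁺]·P(H₂)), solving for [H⁺] gives log[H⁺] = -1.896, so pH = 1.90.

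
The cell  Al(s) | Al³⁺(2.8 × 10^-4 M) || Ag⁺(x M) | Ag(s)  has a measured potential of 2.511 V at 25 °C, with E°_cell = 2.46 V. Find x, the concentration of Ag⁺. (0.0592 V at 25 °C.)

0.48 M

From the Nernst equation, log Q = n(E° − E)/0.0592 = 3(2.46 − 2.511)/0.0592 = -2.584, so Q = 0.00260.
With Q = [Al³⁺]/[Ag⁺]^3 and the known concentrations, [Ag⁺]^3 in the denominator gives [Ag⁺] = 0.48 M.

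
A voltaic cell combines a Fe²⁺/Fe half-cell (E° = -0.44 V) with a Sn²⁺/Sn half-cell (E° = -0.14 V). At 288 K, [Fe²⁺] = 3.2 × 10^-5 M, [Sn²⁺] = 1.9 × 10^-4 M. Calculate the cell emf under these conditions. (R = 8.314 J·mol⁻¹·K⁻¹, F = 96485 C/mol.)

0.322 V

The Sn²⁺/Sn couple has the higher reduction potential and acts as the cathode, so E°_cell = -0.14 − (-0.44) = 0.30 V.
Balancing electrons gives n = 2; the reaction quotient is Q = [Fe²⁺]/[Sn²⁺] = 0.168.
E = E° − (RT/nF) ln Q = 0.30 − (8.314×288)/(2×96485) × (-1.781) = 0.300 + 0.022 = 0.322 V.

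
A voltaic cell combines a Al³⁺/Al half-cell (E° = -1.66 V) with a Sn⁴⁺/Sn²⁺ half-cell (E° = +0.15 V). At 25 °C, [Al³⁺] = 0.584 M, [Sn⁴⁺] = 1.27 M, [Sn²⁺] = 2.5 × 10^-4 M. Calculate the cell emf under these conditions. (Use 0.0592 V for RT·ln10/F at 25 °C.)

The Sn⁴⁺/Sn²⁺ couple has the higher reduction potential and acts as the cathode, so E°_cell = +0.15 − (-1.66) = 1.81 V.
Balancing electrons gives n = 6; the reaction quotient is Q = [Al³⁺]^2·[Sn²⁺]^3/[Sn⁴⁺]^3 = 2.6 × 10^-12.
At 25 °C, E = E° − (0.0592/n) log Q = 1.81 − (0.0592/6)(-11.585) = 1.810 + 0.114 = 1.924 V.

1.92 V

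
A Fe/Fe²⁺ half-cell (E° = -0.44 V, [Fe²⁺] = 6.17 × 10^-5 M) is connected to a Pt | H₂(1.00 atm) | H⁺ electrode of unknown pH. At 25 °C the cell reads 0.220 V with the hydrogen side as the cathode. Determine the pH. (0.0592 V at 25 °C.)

pH = 5.82

E°_cell = 0.44 V and n = 2.
log Q = n(E° − E)/0.0592 = 2×(0.44 − 0.220)/0.0592 = 7.432.
With Q = [Fe²⁺]·P(H₂) / [H⁺]^2, solving for [H⁺] gives log[H⁺] = -5.821, so pH = 5.82.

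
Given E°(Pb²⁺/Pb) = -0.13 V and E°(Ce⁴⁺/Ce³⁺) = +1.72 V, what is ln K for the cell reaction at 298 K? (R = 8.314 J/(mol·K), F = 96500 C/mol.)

E°_cell = +1.72 − (-0.13) = 1.85 V, with n = 2 electrons transferred.
At equilibrium E = 0, so the Nernst equation gives ln K = nFE°/RT = (2)(96500)(1.85)/((8.314)(298)) = 144.11.

ln K = 144.1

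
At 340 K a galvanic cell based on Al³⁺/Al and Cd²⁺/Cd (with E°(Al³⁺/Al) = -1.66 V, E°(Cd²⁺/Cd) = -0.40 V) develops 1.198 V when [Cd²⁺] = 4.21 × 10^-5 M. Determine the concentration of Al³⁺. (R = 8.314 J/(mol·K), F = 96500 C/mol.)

1.6 × 10^-4 M

From the Nernst equation, ln Q = nF(E° − E)/RT = 6×96500×(1.26 − 1.198)/(8.314×340) = 12.699, so Q = 3.28 × 10^5.
With Q = [Al³⁺]^2/[Cd²⁺]^3 and the known concentrations, [Al³⁺]^2 in the numerator gives [Al³⁺] = 1.6 × 10^-4 M.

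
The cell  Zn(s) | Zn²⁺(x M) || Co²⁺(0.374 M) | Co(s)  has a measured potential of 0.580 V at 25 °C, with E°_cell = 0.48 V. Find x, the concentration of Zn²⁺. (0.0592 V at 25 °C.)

From the Nernst equation, log Q = n(E° − E)/0.0592 = 2(0.48 − 0.580)/0.0592 = -3.378, so Q = 4.18 × 10^-4.
With Q = [Zn²⁺]/[Co²⁺] and the known concentrations, [Zn²⁺] in the numerator gives [Zn²⁺] = 1.6 × 10^-4 M.

1.6 × 10^-4 M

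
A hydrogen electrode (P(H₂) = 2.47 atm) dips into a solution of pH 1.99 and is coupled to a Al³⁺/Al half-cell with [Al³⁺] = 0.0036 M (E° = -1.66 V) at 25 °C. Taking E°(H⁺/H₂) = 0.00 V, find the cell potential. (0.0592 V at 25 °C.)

The hydrogen couple is the cathode, so E°_cell = 1.66 V; n = 6.
[H⁺] = 10^(−1.99) = 0.010 M, and Q = [Al³⁺]^2·P(H₂)^3 / [H⁺]^6 = 1.7 × 10^8.
E = E° − (0.0592/6) log Q = 1.66 − (0.0592/6)(8.231) = 1.579 V.

1.58 V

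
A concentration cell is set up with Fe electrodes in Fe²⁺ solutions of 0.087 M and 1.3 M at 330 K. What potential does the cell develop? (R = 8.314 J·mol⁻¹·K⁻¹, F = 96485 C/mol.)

0.038 V

Both half-cells are Fe²⁺/Fe, so E°_cell = 0. The concentrated side is the cathode; the cell reaction moves Fe²⁺ from high to low concentration with n = 2.
Q = [Fe²⁺]_dilute/[Fe²⁺]_conc = 0.087/1.3 = 0.0669.
E = 0 − (RT/nF) ln Q = −((8.314×330)/(2×96485))(-2.704) = 0.0384 V.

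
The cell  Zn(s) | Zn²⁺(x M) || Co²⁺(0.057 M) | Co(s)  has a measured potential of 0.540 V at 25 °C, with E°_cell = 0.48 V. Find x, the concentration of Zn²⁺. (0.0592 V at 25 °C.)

From the Nernst equation, log Q = n(E° − E)/0.0592 = 2(0.48 − 0.540)/0.0592 = -2.027, so Q = 0.00940.
With Q = [Zn²⁺]/[Co²⁺] and the known concentrations, [Zn²⁺] in the numerator gives [Zn²⁺] = 5.4 × 10^-4 M.

5.4 × 10^-4 M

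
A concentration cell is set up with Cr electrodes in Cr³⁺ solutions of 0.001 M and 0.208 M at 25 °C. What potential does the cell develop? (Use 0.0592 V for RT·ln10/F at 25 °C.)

Both half-cells are Cr³⁺/Cr, so E°_cell = 0. The concentrated side is the cathode; the cell reaction moves Cr³⁺ from high to low concentration with n = 3.
Q = [Cr³⁺]_dilute/[Cr³⁺]_conc = 0.001/0.208 = 0.00481.
E = 0 − (0.0592/3) log Q = −(0.0592/3)(-2.318) = 0.0457 V.

0.046 V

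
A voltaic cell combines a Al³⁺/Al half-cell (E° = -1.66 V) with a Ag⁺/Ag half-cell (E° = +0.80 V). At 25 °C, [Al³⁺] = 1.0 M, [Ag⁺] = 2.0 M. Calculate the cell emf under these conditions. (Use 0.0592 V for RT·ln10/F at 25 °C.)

2.48 V

The Ag⁺/Ag couple has the higher reduction potential and acts as the cathode, so E°_cell = +0.80 − (-1.66) = 2.46 V.
Balancing electrons gives n = 3; the reaction quotient is Q = [Al³⁺]/[Ag⁺]^3 = 0.125.
At 25 °C, E = E° − (0.0592/n) log Q = 2.46 − (0.0592/3)(-0.903) = 2.460 + 0.018 = 2.478 V.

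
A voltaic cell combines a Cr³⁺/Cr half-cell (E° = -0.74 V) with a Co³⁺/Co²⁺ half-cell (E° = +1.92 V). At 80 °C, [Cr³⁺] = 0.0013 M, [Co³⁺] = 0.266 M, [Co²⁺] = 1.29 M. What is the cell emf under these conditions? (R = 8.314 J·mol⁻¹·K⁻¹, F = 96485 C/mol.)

2.68 V

The Co³⁺/Co²⁺ couple has the higher reduction potential and acts as the cathode, so E°_cell = +1.92 − (-0.74) = 2.66 V.
Balancing electrons gives n = 3; the reaction quotient is Q = [Cr³⁺]·[Co²⁺]^3/[Co³⁺]^3 = 0.148.
E = E° − (RT/nF) ln Q = 2.66 − (8.314×353)/(3×96485) × (-1.909) = 2.660 + 0.019 = 2.679 V.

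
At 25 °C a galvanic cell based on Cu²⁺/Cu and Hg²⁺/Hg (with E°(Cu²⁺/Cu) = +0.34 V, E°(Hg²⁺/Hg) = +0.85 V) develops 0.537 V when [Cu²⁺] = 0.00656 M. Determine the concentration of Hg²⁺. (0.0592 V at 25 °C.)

0.054 M

From the Nernst equation, log Q = n(E° − E)/0.0592 = 2(0.51 − 0.537)/0.0592 = -0.912, so Q = 0.122.
With Q = [Cu²⁺]/[Hg²⁺] and the known concentrations, [Hg²⁺] in the denominator gives [Hg²⁺] = 0.054 M.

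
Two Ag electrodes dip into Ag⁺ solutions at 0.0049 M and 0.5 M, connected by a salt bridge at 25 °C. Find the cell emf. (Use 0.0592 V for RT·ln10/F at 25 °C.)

0.12 V

Both half-cells are Ag⁺/Ag, so E°_cell = 0. The concentrated side is the cathode; the cell reaction moves Ag⁺ from high to low concentration with n = 1.
Q = [Ag⁺]_dilute/[Ag⁺]_conc = 0.0049/0.5 = 0.00980.
E = 0 − (0.0592/1) log Q = −(0.0592/1)(-2.009) = 0.1189 V.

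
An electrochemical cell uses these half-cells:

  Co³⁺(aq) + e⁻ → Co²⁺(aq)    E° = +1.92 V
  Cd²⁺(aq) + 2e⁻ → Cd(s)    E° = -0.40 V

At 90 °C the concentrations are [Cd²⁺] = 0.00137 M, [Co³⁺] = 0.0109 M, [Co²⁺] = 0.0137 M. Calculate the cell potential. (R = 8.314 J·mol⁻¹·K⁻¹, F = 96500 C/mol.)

2.42 V

The Co³⁺/Co²⁺ couple has the higher reduction potential and acts as the cathode, so E°_cell = +1.92 − (-0.40) = 2.32 V.
Balancing electrons gives n = 2; the reaction quotient is Q = [Cd²⁺]·[Co²⁺]^2/[Co³⁺]^2 = 0.00216.
E = E° − (RT/nF) ln Q = 2.32 − (8.314×363)/(2×96500) × (-6.136) = 2.320 + 0.096 = 2.416 V.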